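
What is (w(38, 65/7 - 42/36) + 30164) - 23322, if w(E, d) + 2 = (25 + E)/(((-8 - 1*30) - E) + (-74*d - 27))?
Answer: 101093877/14780 ≈ 6839.9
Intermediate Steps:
w(E, d) = -2 + (25 + E)/(-65 - E - 74*d) (w(E, d) = -2 + (25 + E)/(((-8 - 1*30) - E) + (-74*d - 27)) = -2 + (25 + E)/(((-8 - 30) - E) + (-27 - 74*d)) = -2 + (25 + E)/((-38 - E) + (-27 - 74*d)) = -2 + (25 + E)/(-65 - E - 74*d))
(w(38, 65/7 - 42/36) + 30164) - 23322 = ((-155 - 148*(65/7 - 42/36) - 3*38)/(65 + 38 + 74*(65/7 - 42/36)) + 30164) - 23322 = ((-155 - 148*(65*(1/7) - 42*1/36) - 114)/(65 + 38 + 74*(65*(1/7) - 42*1/36)) + 30164) - 23322 = ((-155 - 148*(65/7 - 7/6) - 114)/(65 + 38 + 74*(65/7 - 7/6)) + 30164) - 23322 = ((-155 - 148*341/42 - 114)/(65 + 38 + 74*(341/42)) + 30164) - 23322 = ((-155 - 25234/21 - 114)/(65 + 38 + 12617/21) + 30164) - 23322 = (-30883/21/(14780/21) + 30164) - 23322 = ((21/14780)*(-30883/21) + 30164) - 23322 = (-30883/14780 + 30164) - 23322 = 445793037/14780 - 23322 = 101093877/14780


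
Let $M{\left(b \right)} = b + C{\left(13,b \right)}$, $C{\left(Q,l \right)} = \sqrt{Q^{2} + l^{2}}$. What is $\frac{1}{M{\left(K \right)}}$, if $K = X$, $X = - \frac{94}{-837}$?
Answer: $- \frac{94}{141453} + \frac{\sqrt{118404997}}{141453} \approx 0.076261$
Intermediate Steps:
$X = \frac{94}{837}$ ($X = \left(-94\right) \left(- \frac{1}{837}\right) = \frac{94}{837} \approx 0.11231$)
$K = \frac{94}{837} \approx 0.11231$
$M{\left(b \right)} = b + \sqrt{169 + b^{2}}$ ($M{\left(b \right)} = b + \sqrt{13^{2} + b^{2}} = b + \sqrt{169 + b^{2}}$)
$\frac{1}{M{\left(K \right)}} = \frac{1}{\frac{94}{837} + \sqrt{169 + \left(\frac{94}{837}\right)^{2}}} = \frac{1}{\frac{94}{837} + \sqrt{169 + \frac{8836}{700569}}} = \frac{1}{\frac{94}{837} + \sqrt{\frac{118404997}{700569}}} = \frac{1}{\frac{94}{837} + \frac{\sqrt{118404997}}{837}}$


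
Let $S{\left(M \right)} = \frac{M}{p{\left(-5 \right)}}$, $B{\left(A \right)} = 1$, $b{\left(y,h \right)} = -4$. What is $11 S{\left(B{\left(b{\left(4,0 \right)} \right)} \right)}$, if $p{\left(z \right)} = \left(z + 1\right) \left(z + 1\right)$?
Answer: $\frac{11}{16} \approx 0.6875$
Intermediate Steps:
$p{\left(z \right)} = \left(1 + z\right)^{2}$ ($p{\left(z \right)} = \left(1 + z\right) \left(1 + z\right) = \left(1 + z\right)^{2}$)
$S{\left(M \right)} = \frac{M}{16}$ ($S{\left(M \right)} = \frac{M}{\left(1 - 5\right)^{2}} = \frac{M}{\left(-4\right)^{2}} = \frac{M}{16}$)
$11 S{\left(B{\left(b{\left(4,0 \right)} \right)} \right)} = 11 \cdot \frac{1}{16} \cdot 1 = 11 \cdot \frac{1}{16} = \frac{11}{16}$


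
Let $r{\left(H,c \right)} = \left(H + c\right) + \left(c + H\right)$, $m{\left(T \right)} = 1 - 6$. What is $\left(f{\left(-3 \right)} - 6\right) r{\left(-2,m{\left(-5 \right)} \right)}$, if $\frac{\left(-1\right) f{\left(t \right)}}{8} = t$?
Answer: $-252$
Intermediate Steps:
$f{\left(t \right)} = - 8 t$
$m{\left(T \right)} = -5$ ($m{\left(T \right)} = 1 - 6 = -5$)
$r{\left(H,c \right)} = 2 H + 2 c$ ($r{\left(H,c \right)} = \left(H + c\right) + \left(H + c\right) = 2 H + 2 c$)
$\left(f{\left(-3 \right)} - 6\right) r{\left(-2,m{\left(-5 \right)} \right)} = \left(\left(-8\right) \left(-3\right) - 6\right) \left(2 \left(-2\right) + 2 \left(-5\right)\right) = \left(24 - 6\right) \left(-4 - 10\right) = 18 \left(-14\right) = -252$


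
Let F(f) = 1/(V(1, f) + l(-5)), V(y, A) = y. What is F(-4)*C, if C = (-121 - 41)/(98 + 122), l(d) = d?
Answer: 81/440 ≈ 0.18409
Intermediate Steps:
C = -81/110 (C = -162/220 = -162*1/220 = -81/110 ≈ -0.73636)
F(f) = -¼ (F(f) = 1/(1 - 5) = 1/(-4) = -¼)
F(-4)*C = -¼*(-81/110) = 81/440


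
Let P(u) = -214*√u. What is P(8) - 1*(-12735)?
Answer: 12735 - 428*√2 ≈ 12130.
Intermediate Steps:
P(8) - 1*(-12735) = -428*√2 - 1*(-12735) = -428*√2 + 12735 = 12735 - 428*√2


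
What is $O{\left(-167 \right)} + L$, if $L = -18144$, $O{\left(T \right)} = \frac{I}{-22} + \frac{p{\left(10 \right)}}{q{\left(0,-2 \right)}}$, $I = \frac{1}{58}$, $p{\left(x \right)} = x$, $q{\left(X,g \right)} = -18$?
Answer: $- \frac{208372085}{11484} \approx -18145.0$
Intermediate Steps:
$I = \frac{1}{58} \approx 0.017241$
$O{\left(T \right)} = - \frac{6389}{11484}$ ($O{\left(T \right)} = \frac{1}{58 \left(-22\right)} + \frac{10}{-18} = \frac{1}{58} \left(- \frac{1}{22}\right) + 10 \left(- \frac{1}{18}\right) = - \frac{1}{1276} - \frac{5}{9} = - \frac{6389}{11484}$)
$O{\left(-167 \right)} + L = - \frac{6389}{11484} - 18144 = - \frac{208372085}{11484}$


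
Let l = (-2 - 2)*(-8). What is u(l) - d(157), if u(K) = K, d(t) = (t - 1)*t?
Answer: -24460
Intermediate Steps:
l = 32 (l = -4*(-8) = 32)
d(t) = t*(-1 + t) (d(t) = (-1 + t)*t = t*(-1 + t))
u(l) - d(157) = 32 - 157*(-1 + 157) = 32 - 157*156 = 32 - 1*24492 = 32 - 24492 = -24460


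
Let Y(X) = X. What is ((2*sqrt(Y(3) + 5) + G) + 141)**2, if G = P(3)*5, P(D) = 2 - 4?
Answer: 17193 + 1048*sqrt(2) ≈ 18675.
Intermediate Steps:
P(D) = -2
G = -10 (G = -2*5 = -10)
((2*sqrt(Y(3) + 5) + G) + 141)**2 = ((2*sqrt(3 + 5) - 10) + 141)**2 = ((2*sqrt(8) - 10) + 141)**2 = ((2*(2*sqrt(2)) - 10) + 141)**2 = ((4*sqrt(2) - 10) + 141)**2 = ((-10 + 4*sqrt(2)) + 141)**2 = (131 + 4*sqrt(2))**2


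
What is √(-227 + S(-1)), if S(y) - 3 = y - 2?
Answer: I*√227 ≈ 15.067*I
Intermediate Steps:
S(y) = 1 + y (S(y) = 3 + (y - 2) = 3 + (-2 + y) = 1 + y)
√(-227 + S(-1)) = √(-227 + (1 - 1)) = √(-227 + 0) = √(-227) = I*√227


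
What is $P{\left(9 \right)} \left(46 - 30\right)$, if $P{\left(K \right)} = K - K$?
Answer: $0$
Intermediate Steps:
$P{\left(K \right)} = 0$
$P{\left(9 \right)} \left(46 - 30\right) = 0 \left(46 - 30\right) = 0 \cdot 16 = 0$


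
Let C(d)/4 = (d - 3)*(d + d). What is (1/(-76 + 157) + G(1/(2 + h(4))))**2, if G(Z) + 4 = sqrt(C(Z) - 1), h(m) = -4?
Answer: 189622/6561 - 646*sqrt(13)/81 ≈ 0.14600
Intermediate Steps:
C(d) = 8*d*(-3 + d) (C(d) = 4*((d - 3)*(d + d)) = 4*((-3 + d)*(2*d)) = 4*(2*d*(-3 + d)) = 8*d*(-3 + d))
G(Z) = -4 + sqrt(-1 + 8*Z*(-3 + Z)) (G(Z) = -4 + sqrt(8*Z*(-3 + Z) - 1) = -4 + sqrt(-1 + 8*Z*(-3 + Z)))
(1/(-76 + 157) + G(1/(2 + h(4))))**2 = (1/(-76 + 157) + (-4 + sqrt(-1 + 8*(-3 + 1/(2 - 4))/(2 - 4))))**2 = (1/81 + (-4 + sqrt(-1 + 8*(-3 + 1/(-2))/(-2))))**2 = (1/81 + (-4 + sqrt(-1 + 8*(-1/2)*(-3 - 1/2))))**2 = (1/81 + (-4 + sqrt(-1 + 8*(-1/2)*(-7/2))))**2 = (1/81 + (-4 + sqrt(-1 + 14)))**2 = (1/81 + (-4 + sqrt(13)))**2 = (-323/81 + sqrt(13))**2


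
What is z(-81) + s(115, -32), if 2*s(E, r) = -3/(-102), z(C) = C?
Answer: -5507/68 ≈ -80.985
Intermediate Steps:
s(E, r) = 1/68 (s(E, r) = (-3/(-102))/2 = (-3*(-1/102))/2 = (½)*(1/34) = 1/68)
z(-81) + s(115, -32) = -81 + 1/68 = -5507/68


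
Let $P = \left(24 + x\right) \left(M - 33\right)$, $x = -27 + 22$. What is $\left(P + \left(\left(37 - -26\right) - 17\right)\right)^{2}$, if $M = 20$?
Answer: $40401$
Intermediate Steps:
$x = -5$
$P = -247$ ($P = \left(24 - 5\right) \left(20 - 33\right) = 19 \left(-13\right) = -247$)
$\left(P + \left(\left(37 - -26\right) - 17\right)\right)^{2} = \left(-247 + \left(\left(37 - -26\right) - 17\right)\right)^{2} = \left(-247 + \left(\left(37 + 26\right) - 17\right)\right)^{2} = \left(-247 + \left(63 - 17\right)\right)^{2} = \left(-247 + 46\right)^{2} = \left(-201\right)^{2} = 40401$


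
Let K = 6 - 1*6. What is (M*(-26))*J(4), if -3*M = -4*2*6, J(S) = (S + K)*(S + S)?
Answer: -13312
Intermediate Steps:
K = 0 (K = 6 - 6 = 0)
J(S) = 2*S² (J(S) = (S + 0)*(S + S) = S*(2*S) = 2*S²)
M = 16 (M = -(-4*2)*6/3 = -(-8)*6/3 = -⅓*(-48) = 16)
(M*(-26))*J(4) = (16*(-26))*(2*4²) = -832*16 = -416*32 = -13312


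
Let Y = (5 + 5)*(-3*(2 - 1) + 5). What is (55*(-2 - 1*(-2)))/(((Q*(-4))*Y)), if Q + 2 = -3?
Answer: 0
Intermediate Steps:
Q = -5 (Q = -2 - 3 = -5)
Y = 20 (Y = 10*(-3*1 + 5) = 10*(-3 + 5) = 10*2 = 20)
(55*(-2 - 1*(-2)))/(((Q*(-4))*Y)) = (55*(-2 - 1*(-2)))/((-5*(-4)*20)) = (55*(-2 + 2))/((20*20)) = (55*0)/400 = 0*(1/400) = 0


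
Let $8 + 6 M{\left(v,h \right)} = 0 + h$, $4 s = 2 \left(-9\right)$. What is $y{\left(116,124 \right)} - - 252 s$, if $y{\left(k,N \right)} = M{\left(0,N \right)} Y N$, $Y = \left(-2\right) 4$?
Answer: $- \frac{60938}{3} \approx -20313.0$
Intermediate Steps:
$s = - \frac{9}{2}$ ($s = \frac{2 \left(-9\right)}{4} = \frac{1}{4} \left(-18\right) = - \frac{9}{2} \approx -4.5$)
$M{\left(v,h \right)} = - \frac{4}{3} + \frac{h}{6}$ ($M{\left(v,h \right)} = - \frac{4}{3} + \frac{0 + h}{6} = - \frac{4}{3} + \frac{h}{6}$)
$Y = -8$
$y{\left(k,N \right)} = N \left(\frac{32}{3} - \frac{4 N}{3}\right)$ ($y{\left(k,N \right)} = \left(- \frac{4}{3} + \frac{N}{6}\right) \left(-8\right) N = \left(\frac{32}{3} - \frac{4 N}{3}\right) N = N \left(\frac{32}{3} - \frac{4 N}{3}\right)$)
$y{\left(116,124 \right)} - - 252 s = \frac{4}{3} \cdot 124 \left(8 - 124\right) - \left(-252\right) \left(- \frac{9}{2}\right) = \frac{4}{3} \cdot 124 \left(8 - 124\right) - 1134 = \frac{4}{3} \cdot 124 \left(-116\right) - 1134 = - \frac{57536}{3} - 1134 = - \frac{60938}{3}$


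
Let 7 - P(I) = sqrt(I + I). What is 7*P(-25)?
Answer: 49 - 35*I*sqrt(2) ≈ 49.0 - 49.497*I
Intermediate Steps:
P(I) = 7 - sqrt(2)*sqrt(I) (P(I) = 7 - sqrt(I + I) = 7 - sqrt(2*I) = 7 - sqrt(2)*sqrt(I))
7*P(-25) = 7*(7 - sqrt(2)*sqrt(-25)) = 7*(7 - sqrt(2)*5*I) = 7*(7 - 5*I*sqrt(2)) = 49 - 35*I*sqrt(2)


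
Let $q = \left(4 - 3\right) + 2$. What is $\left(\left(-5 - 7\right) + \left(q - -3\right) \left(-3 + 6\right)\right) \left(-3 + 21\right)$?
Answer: $108$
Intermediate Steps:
$q = 3$ ($q = 1 + 2 = 3$)
$\left(\left(-5 - 7\right) + \left(q - -3\right) \left(-3 + 6\right)\right) \left(-3 + 21\right) = \left(\left(-5 - 7\right) + \left(3 - -3\right) \left(-3 + 6\right)\right) \left(-3 + 21\right) = \left(-12 + \left(3 + 3\right) 3\right) 18 = \left(-12 + 6 \cdot 3\right) 18 = \left(-12 + 18\right) 18 = 6 \cdot 18 = 108$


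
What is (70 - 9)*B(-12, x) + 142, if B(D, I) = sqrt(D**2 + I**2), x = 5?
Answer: 935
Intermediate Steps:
(70 - 9)*B(-12, x) + 142 = (70 - 9)*sqrt((-12)**2 + 5**2) + 142 = 61*sqrt(144 + 25) + 142 = 61*sqrt(169) + 142 = 61*13 + 142 = 793 + 142 = 935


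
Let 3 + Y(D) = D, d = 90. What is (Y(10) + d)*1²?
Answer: 97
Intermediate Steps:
Y(D) = -3 + D
(Y(10) + d)*1² = ((-3 + 10) + 90)*1² = (7 + 90)*1 = 97*1 = 97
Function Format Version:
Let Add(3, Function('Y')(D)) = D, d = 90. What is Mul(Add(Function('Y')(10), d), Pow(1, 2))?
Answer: 97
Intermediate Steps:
Function('Y')(D) = Add(-3, D)
Mul(Add(Function('Y')(10), d), Pow(1, 2)) = Mul(Add(Add(-3, 10), 90), Pow(1, 2)) = Mul(Add(7, 90), 1) = Mul(97, 1) = 97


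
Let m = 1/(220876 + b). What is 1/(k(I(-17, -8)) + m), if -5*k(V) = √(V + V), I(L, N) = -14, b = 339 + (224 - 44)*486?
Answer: 308695/106727715389 + 38117041210*I*√7/106727715389 ≈ 2.8924e-6 + 0.94491*I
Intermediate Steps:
b = 87819 (b = 339 + 180*486 = 339 + 87480 = 87819)
k(V) = -√2*√V/5 (k(V) = -√(V + V)/5 = -√2*√V/5)
m = 1/308695 (m = 1/(220876 + 87819) = 1/308695 ≈ 3.2394e-6)
1/(k(I(-17, -8)) + m) = 1/(-√2*√(-14)/5 + 1/308695) = 1/(-√2*I*√14/5 + 1/308695) = 1/(-2*I*√7/5 + 1/308695) = 1/(1/308695 - 2*I*√7/5)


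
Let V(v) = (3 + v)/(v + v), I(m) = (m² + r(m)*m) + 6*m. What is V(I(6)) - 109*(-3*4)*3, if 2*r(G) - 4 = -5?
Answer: 90264/23 ≈ 3924.5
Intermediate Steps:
r(G) = -½ (r(G) = 2 + (½)*(-5) = 2 - 5/2 = -½)
I(m) = m² + 11*m/2 (I(m) = (m² - m/2) + 6*m = m² + 11*m/2)
V(v) = (3 + v)/(2*v) (V(v) = (3 + v)/((2*v)) = (3 + v)*(1/(2*v)) = (3 + v)/(2*v))
V(I(6)) - 109*(-3*4)*3 = (3 + (½)*6*(11 + 2*6))/(2*(((½)*6*(11 + 2*6)))) - 109*(-3*4)*3 = (3 + (½)*6*(11 + 12))/(2*(((½)*6*(11 + 12)))) - (-1308)*3 = (3 + (½)*6*23)/(2*(((½)*6*23))) - 109*(-36) = (½)*(3 + 69)/69 + 3924 = (½)*(1/69)*72 + 3924 = 12/23 + 3924 = 90264/23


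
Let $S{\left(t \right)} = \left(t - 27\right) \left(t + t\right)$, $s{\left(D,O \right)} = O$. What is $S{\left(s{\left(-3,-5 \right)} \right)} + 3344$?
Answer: $3664$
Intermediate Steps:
$S{\left(t \right)} = 2 t \left(-27 + t\right)$ ($S{\left(t \right)} = \left(-27 + t\right) 2 t = 2 t \left(-27 + t\right)$)
$S{\left(s{\left(-3,-5 \right)} \right)} + 3344 = 2 \left(-5\right) \left(-27 - 5\right) + 3344 = 2 \left(-5\right) \left(-32\right) + 3344 = 320 + 3344 = 3664$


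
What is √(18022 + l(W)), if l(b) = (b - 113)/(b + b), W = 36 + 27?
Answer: √7947527/21 ≈ 134.24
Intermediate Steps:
W = 63
l(b) = (-113 + b)/(2*b) (l(b) = (-113 + b)/((2*b)) = (-113 + b)*(1/(2*b)) = (-113 + b)/(2*b))
√(18022 + l(W)) = √(18022 + (½)*(-113 + 63)/63) = √(18022 + (½)*(1/63)*(-50)) = √(18022 - 25/63) = √(1135361/63) = √7947527/21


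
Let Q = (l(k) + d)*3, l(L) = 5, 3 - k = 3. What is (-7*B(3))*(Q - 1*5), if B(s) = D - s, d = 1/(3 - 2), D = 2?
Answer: 91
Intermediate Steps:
k = 0 (k = 3 - 1*3 = 3 - 3 = 0)
d = 1 (d = 1/1 = 1)
B(s) = 2 - s
Q = 18 (Q = (5 + 1)*3 = 6*3 = 18)
(-7*B(3))*(Q - 1*5) = (-7*(2 - 1*3))*(18 - 1*5) = (-7*(2 - 3))*(18 - 5) = -7*(-1)*13 = 7*13 = 91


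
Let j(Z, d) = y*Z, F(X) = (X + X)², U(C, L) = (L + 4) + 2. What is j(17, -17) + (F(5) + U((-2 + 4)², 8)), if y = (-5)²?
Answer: 539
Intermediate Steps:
U(C, L) = 6 + L (U(C, L) = (4 + L) + 2 = 6 + L)
F(X) = 4*X² (F(X) = (2*X)² = 4*X²)
y = 25
j(Z, d) = 25*Z
j(17, -17) + (F(5) + U((-2 + 4)², 8)) = 25*17 + (4*5² + (6 + 8)) = 425 + (4*25 + 14) = 425 + (100 + 14) = 425 + 114 = 539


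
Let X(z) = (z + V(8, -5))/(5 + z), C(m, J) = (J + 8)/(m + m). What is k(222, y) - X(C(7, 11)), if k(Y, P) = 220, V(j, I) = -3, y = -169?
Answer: 19603/89 ≈ 220.26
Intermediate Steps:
C(m, J) = (8 + J)/(2*m) (C(m, J) = (8 + J)/((2*m)) = (8 + J)*(1/(2*m)) = (8 + J)/(2*m))
X(z) = (-3 + z)/(5 + z) (X(z) = (z - 3)/(5 + z) = (-3 + z)/(5 + z))
k(222, y) - X(C(7, 11)) = 220 - (-3 + (½)*(8 + 11)/7)/(5 + (½)*(8 + 11)/7) = 220 - (-3 + (½)*(⅐)*19)/(5 + (½)*(⅐)*19) = 220 - (-3 + 19/14)/(5 + 19/14) = 220 - (-23)/(89/14*14) = 220 - 14*(-23)/(89*14) = 220 - 1*(-23/89) = 220 + 23/89 = 19603/89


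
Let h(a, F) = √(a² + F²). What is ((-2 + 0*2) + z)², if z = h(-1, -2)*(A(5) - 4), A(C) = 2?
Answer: 24 + 8*√5 ≈ 41.889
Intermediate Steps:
h(a, F) = √(F² + a²)
z = -2*√5 (z = √((-2)² + (-1)²)*(2 - 4) = √(4 + 1)*(-2) = √5*(-2) = -2*√5 ≈ -4.4721)
((-2 + 0*2) + z)² = ((-2 + 0*2) - 2*√5)² = ((-2 + 0) - 2*√5)² = (-2 - 2*√5)²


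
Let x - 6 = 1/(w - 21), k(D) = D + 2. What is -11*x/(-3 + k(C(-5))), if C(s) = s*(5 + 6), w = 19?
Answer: 121/112 ≈ 1.0804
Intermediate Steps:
C(s) = 11*s (C(s) = s*11 = 11*s)
k(D) = 2 + D
x = 11/2 (x = 6 + 1/(19 - 21) = 6 + 1/(-2) = 6 - 1/2 = 11/2 ≈ 5.5000)
-11*x/(-3 + k(C(-5))) = -11*11/((-3 + (2 + 11*(-5)))*2) = -11*11/((-3 + (2 - 55))*2) = -11*11/((-3 - 53)*2) = -11*11/((-56)*2) = -(-11)*11/(56*2) = -11*(-11/112) = 121/112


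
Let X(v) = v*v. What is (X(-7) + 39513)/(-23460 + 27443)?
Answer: 39562/3983 ≈ 9.9327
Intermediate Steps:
X(v) = v²
(X(-7) + 39513)/(-23460 + 27443) = ((-7)² + 39513)/(-23460 + 27443) = (49 + 39513)/3983 = 39562*(1/3983) = 39562/3983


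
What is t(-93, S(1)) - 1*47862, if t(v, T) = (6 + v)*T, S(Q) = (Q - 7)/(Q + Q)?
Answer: -47601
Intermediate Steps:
S(Q) = (-7 + Q)/(2*Q) (S(Q) = (-7 + Q)/((2*Q)) = (-7 + Q)*(1/(2*Q)) = (-7 + Q)/(2*Q))
t(v, T) = T*(6 + v)
t(-93, S(1)) - 1*47862 = ((1/2)*(-7 + 1)/1)*(6 - 93) - 1*47862 = ((1/2)*1*(-6))*(-87) - 47862 = -3*(-87) - 47862 = 261 - 47862 = -47601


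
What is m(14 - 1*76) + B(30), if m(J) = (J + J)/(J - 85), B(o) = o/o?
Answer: 271/147 ≈ 1.8435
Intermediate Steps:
B(o) = 1
m(J) = 2*J/(-85 + J) (m(J) = (2*J)/(-85 + J) = 2*J/(-85 + J))
m(14 - 1*76) + B(30) = 2*(14 - 1*76)/(-85 + (14 - 1*76)) + 1 = 2*(14 - 76)/(-85 + (14 - 76)) + 1 = 2*(-62)/(-85 - 62) + 1 = 2*(-62)/(-147) + 1 = 2*(-62)*(-1/147) + 1 = 124/147 + 1 = 271/147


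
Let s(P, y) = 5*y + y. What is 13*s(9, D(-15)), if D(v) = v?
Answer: -1170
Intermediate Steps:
s(P, y) = 6*y
13*s(9, D(-15)) = 13*(6*(-15)) = 13*(-90) = -1170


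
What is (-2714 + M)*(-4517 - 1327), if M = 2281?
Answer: 2530452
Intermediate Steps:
(-2714 + M)*(-4517 - 1327) = (-2714 + 2281)*(-4517 - 1327) = -433*(-5844) = 2530452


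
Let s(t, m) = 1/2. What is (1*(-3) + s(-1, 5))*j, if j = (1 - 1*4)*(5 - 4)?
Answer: 15/2 ≈ 7.5000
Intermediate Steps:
s(t, m) = ½
j = -3 (j = (1 - 4)*1 = -3*1 = -3)
(1*(-3) + s(-1, 5))*j = (1*(-3) + ½)*(-3) = (-3 + ½)*(-3) = -5/2*(-3) = 15/2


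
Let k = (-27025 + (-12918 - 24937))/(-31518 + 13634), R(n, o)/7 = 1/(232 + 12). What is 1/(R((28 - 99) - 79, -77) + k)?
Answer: 1090924/3988977 ≈ 0.27348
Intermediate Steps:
R(n, o) = 7/244 (R(n, o) = 7/(232 + 12) = 7/244)
k = 16220/4471 (k = (-27025 - 37855)/(-17884) = -64880*(-1/17884) = 16220/4471 ≈ 3.6278)
1/(R((28 - 99) - 79, -77) + k) = 1/(7/244 + 16220/4471) = 1/(3988977/1090924) = 1090924/3988977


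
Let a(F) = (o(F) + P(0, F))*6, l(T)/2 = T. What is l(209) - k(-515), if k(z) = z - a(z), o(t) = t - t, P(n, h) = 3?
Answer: 951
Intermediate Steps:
o(t) = 0
l(T) = 2*T
a(F) = 18 (a(F) = (0 + 3)*6 = 3*6 = 18)
k(z) = -18 + z (k(z) = z - 1*18 = z - 18 = -18 + z)
l(209) - k(-515) = 2*209 - (-18 - 515) = 418 - 1*(-533) = 418 + 533 = 951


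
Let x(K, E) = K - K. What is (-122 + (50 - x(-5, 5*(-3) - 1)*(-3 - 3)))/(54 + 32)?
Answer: -36/43 ≈ -0.83721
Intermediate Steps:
x(K, E) = 0
(-122 + (50 - x(-5, 5*(-3) - 1)*(-3 - 3)))/(54 + 32) = (-122 + (50 - 0*(-3 - 3)))/(54 + 32) = (-122 + (50 - 0*(-6)))/86 = (-122 + (50 - 1*0))*(1/86) = (-122 + (50 + 0))*(1/86) = (-122 + 50)*(1/86) = -72*1/86 = -36/43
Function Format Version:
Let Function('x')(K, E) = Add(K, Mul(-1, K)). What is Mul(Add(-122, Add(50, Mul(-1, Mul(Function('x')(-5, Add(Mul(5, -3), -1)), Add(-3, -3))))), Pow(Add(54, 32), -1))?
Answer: Rational(-36, 43) ≈ -0.83721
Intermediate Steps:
Function('x')(K, E) = 0
Mul(Add(-122, Add(50, Mul(-1, Mul(Function('x')(-5, Add(Mul(5, -3), -1)), Add(-3, -3))))), Pow(Add(54, 32), -1)) = Mul(Add(-122, Add(50, Mul(-1, Mul(0, Add(-3, -3))))), Pow(Add(54, 32), -1)) = Mul(Add(-122, Add(50, Mul(-1, Mul(0, -6)))), Pow(86, -1)) = Mul(Add(-122, Add(50, Mul(-1, 0))), Rational(1, 86)) = Mul(Add(-122, Add(50, 0)), Rational(1, 86)) = Mul(Add(-122, 50), Rational(1, 86)) = Mul(-72, Rational(1, 86)) = Rational(-36, 43)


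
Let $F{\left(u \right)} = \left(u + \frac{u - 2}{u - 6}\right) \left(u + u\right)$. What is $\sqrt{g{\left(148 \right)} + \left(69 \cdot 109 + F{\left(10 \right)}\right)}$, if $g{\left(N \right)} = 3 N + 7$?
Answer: $2 \sqrt{2053} \approx 90.62$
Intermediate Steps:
$F{\left(u \right)} = 2 u \left(u + \frac{-2 + u}{-6 + u}\right)$ ($F{\left(u \right)} = \left(u + \frac{-2 + u}{-6 + u}\right) 2 u = 2 u \left(u + \frac{-2 + u}{-6 + u}\right)$)
$g{\left(N \right)} = 7 + 3 N$
$\sqrt{g{\left(148 \right)} + \left(69 \cdot 109 + F{\left(10 \right)}\right)} = \sqrt{\left(7 + 3 \cdot 148\right) + \left(69 \cdot 109 + 2 \cdot 10 \frac{1}{-6 + 10} \left(-2 + 10^{2} - 50\right)\right)} = \sqrt{\left(7 + 444\right) + \left(7521 + 2 \cdot 10 \cdot \frac{1}{4} \left(-2 + 100 - 50\right)\right)} = \sqrt{451 + \left(7521 + 2 \cdot 10 \cdot \frac{1}{4} \cdot 48\right)} = \sqrt{451 + \left(7521 + 240\right)} = \sqrt{451 + 7761} = \sqrt{8212} = 2 \sqrt{2053}$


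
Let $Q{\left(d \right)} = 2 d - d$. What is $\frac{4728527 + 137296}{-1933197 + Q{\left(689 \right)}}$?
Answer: $- \frac{4865823}{1932508} \approx -2.5179$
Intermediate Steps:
$Q{\left(d \right)} = d$
$\frac{4728527 + 137296}{-1933197 + Q{\left(689 \right)}} = \frac{4728527 + 137296}{-1933197 + 689} = \frac{4865823}{-1932508} = 4865823 \left(- \frac{1}{1932508}\right) = - \frac{4865823}{1932508}$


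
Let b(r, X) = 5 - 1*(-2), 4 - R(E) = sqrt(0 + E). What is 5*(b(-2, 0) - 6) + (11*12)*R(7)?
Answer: 533 - 132*sqrt(7) ≈ 183.76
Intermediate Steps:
R(E) = 4 - sqrt(E) (R(E) = 4 - sqrt(0 + E) = 4 - sqrt(E))
b(r, X) = 7 (b(r, X) = 5 + 2 = 7)
5*(b(-2, 0) - 6) + (11*12)*R(7) = 5*(7 - 6) + (11*12)*(4 - sqrt(7)) = 5*1 + 132*(4 - sqrt(7)) = 5 + (528 - 132*sqrt(7)) = 533 - 132*sqrt(7)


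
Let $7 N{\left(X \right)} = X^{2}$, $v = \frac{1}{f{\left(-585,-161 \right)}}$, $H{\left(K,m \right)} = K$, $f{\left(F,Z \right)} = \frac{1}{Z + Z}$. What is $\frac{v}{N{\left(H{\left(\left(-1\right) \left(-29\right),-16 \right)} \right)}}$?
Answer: $- \frac{2254}{841} \approx -2.6801$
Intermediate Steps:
$f{\left(F,Z \right)} = \frac{1}{2 Z}$
$v = -322$ ($v = \frac{1}{\frac{1}{2} \frac{1}{-161}} = \frac{1}{\frac{1}{2} \left(- \frac{1}{161}\right)} = \frac{1}{- \frac{1}{322}} = -322$)
$N{\left(X \right)} = \frac{X^{2}}{7}$
$\frac{v}{N{\left(H{\left(\left(-1\right) \left(-29\right),-16 \right)} \right)}} = - \frac{322}{\frac{1}{7} \left(\left(-1\right) \left(-29\right)\right)^{2}} = - \frac{322}{\frac{1}{7} \cdot 29^{2}} = - \frac{322}{\frac{1}{7} \cdot 841} = - \frac{322}{\frac{841}{7}} = \left(-322\right) \frac{7}{841} = - \frac{2254}{841}$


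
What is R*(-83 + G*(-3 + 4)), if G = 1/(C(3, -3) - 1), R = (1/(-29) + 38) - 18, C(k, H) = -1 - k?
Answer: -240864/145 ≈ -1661.1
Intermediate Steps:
R = 579/29 (R = (-1/29 + 38) - 18 = 1101/29 - 18 = 579/29 ≈ 19.966)
G = -⅕ (G = 1/((-1 - 1*3) - 1) = 1/((-1 - 3) - 1) = 1/(-4 - 1) = 1/(-5) = -⅕ ≈ -0.20000)
R*(-83 + G*(-3 + 4)) = 579*(-83 - (-3 + 4)/5)/29 = 579*(-83 - ⅕*1)/29 = 579*(-83 - ⅕)/29 = (579/29)*(-416/5) = -240864/145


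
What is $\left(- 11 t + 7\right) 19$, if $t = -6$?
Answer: $1387$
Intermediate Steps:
$\left(- 11 t + 7\right) 19 = \left(\left(-11\right) \left(-6\right) + 7\right) 19 = \left(66 + 7\right) 19 = 73 \cdot 19 = 1387$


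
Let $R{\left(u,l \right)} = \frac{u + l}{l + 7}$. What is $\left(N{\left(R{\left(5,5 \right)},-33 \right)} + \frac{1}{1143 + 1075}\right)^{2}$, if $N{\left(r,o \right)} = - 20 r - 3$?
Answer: $\frac{17124077881}{44275716} \approx 386.76$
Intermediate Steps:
$R{\left(u,l \right)} = \frac{l + u}{7 + l}$
$N{\left(r,o \right)} = -3 - 20 r$
$\left(N{\left(R{\left(5,5 \right)},-33 \right)} + \frac{1}{1143 + 1075}\right)^{2} = \left(\left(-3 - 20 \frac{5 + 5}{7 + 5}\right) + \frac{1}{1143 + 1075}\right)^{2} = \left(\left(-3 - 20 \cdot \frac{1}{12} \cdot 10\right) + \frac{1}{2218}\right)^{2} = \left(\left(-3 - \frac{50}{3}\right) + \frac{1}{2218}\right)^{2} = \left(- \frac{59}{3} + \frac{1}{2218}\right)^{2} = \left(- \frac{130859}{6654}\right)^{2} = \frac{17124077881}{44275716}$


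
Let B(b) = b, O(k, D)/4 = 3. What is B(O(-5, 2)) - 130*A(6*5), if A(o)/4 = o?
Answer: -15588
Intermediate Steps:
A(o) = 4*o
O(k, D) = 12 (O(k, D) = 4*3 = 12)
B(O(-5, 2)) - 130*A(6*5) = 12 - 520*6*5 = 12 - 520*30 = 12 - 130*120 = 12 - 15600 = -15588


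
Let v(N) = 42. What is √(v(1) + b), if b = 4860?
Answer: √4902 ≈ 70.014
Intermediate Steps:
√(v(1) + b) = √(42 + 4860) = √4902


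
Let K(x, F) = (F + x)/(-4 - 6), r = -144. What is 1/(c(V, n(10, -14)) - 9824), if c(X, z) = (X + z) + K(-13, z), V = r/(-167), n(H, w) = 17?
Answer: -835/8188459 ≈ -0.00010197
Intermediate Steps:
V = 144/167 (V = -144/(-167) = -144*(-1/167) = 144/167 ≈ 0.86228)
K(x, F) = -F/10 - x/10 (K(x, F) = (F + x)/(-10) = (F + x)*(-⅒) = -F/10 - x/10)
c(X, z) = 13/10 + X + 9*z/10 (c(X, z) = (X + z) + (-z/10 - ⅒*(-13)) = (X + z) + (-z/10 + 13/10) = (X + z) + (13/10 - z/10) = 13/10 + X + 9*z/10)
1/(c(V, n(10, -14)) - 9824) = 1/((13/10 + 144/167 + (9/10)*17) - 9824) = 1/((13/10 + 144/167 + 153/10) - 9824) = 1/(14581/835 - 9824) = 1/(-8188459/835) = -835/8188459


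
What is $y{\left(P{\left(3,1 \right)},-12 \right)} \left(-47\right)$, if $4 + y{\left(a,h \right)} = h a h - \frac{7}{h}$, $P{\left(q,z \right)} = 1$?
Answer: $- \frac{79289}{12} \approx -6607.4$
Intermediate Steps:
$y{\left(a,h \right)} = -4 - \frac{7}{h} + a h^{2}$ ($y{\left(a,h \right)} = -4 + \left(h a h - \frac{7}{h}\right) = -4 + \left(a h h - \frac{7}{h}\right) = -4 + \left(a h^{2} - \frac{7}{h}\right) = -4 + \left(- \frac{7}{h} + a h^{2}\right) = -4 - \frac{7}{h} + a h^{2}$)
$y{\left(P{\left(3,1 \right)},-12 \right)} \left(-47\right) = \left(-4 - \frac{7}{-12} + 1 \left(-12\right)^{2}\right) \left(-47\right) = \left(-4 - - \frac{7}{12} + 1 \cdot 144\right) \left(-47\right) = \left(-4 + \frac{7}{12} + 144\right) \left(-47\right) = \frac{1687}{12} \left(-47\right) = - \frac{79289}{12}$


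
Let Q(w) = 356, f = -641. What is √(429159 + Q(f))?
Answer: √429515 ≈ 655.37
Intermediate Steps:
√(429159 + Q(f)) = √(429159 + 356) = √429515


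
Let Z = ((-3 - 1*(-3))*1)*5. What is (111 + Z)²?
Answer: 12321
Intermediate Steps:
Z = 0 (Z = ((-3 + 3)*1)*5 = (0*1)*5 = 0*5 = 0)
(111 + Z)² = (111 + 0)² = 111² = 12321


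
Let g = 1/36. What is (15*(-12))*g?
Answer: -5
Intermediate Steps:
g = 1/36 ≈ 0.027778
(15*(-12))*g = (15*(-12))*(1/36) = -180*1/36 = -5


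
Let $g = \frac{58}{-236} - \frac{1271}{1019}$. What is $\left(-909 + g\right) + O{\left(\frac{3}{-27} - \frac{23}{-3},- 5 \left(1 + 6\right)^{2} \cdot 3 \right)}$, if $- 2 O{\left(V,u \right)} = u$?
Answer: $- \frac{32645286}{60121} \approx -542.99$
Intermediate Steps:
$O{\left(V,u \right)} = - \frac{u}{2}$
$g = - \frac{179529}{120242}$ ($g = 58 \left(- \frac{1}{236}\right) - \frac{1271}{1019} = - \frac{29}{118} - \frac{1271}{1019} = - \frac{179529}{120242} \approx -1.4931$)
$\left(-909 + g\right) + O{\left(\frac{3}{-27} - \frac{23}{-3},- 5 \left(1 + 6\right)^{2} \cdot 3 \right)} = \left(-909 - \frac{179529}{120242}\right) - \frac{- 5 \left(1 + 6\right)^{2} \cdot 3}{2} = - \frac{109479507}{120242} - \frac{- 5 \cdot 7^{2} \cdot 3}{2} = - \frac{109479507}{120242} - \frac{\left(-5\right) 49 \cdot 3}{2} = - \frac{109479507}{120242} - \frac{\left(-245\right) 3}{2} = - \frac{109479507}{120242} - - \frac{735}{2} = - \frac{109479507}{120242} + \frac{735}{2} = - \frac{32645286}{60121}$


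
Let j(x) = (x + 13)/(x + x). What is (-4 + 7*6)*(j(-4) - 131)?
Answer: -20083/4 ≈ -5020.8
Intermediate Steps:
j(x) = (13 + x)/(2*x) (j(x) = (13 + x)/((2*x)) = (13 + x)*(1/(2*x)) = (13 + x)/(2*x))
(-4 + 7*6)*(j(-4) - 131) = (-4 + 7*6)*((½)*(13 - 4)/(-4) - 131) = (-4 + 42)*((½)*(-¼)*9 - 131) = 38*(-9/8 - 131) = 38*(-1057/8) = -20083/4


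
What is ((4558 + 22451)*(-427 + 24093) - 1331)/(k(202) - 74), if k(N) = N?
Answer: 639193663/128 ≈ 4.9937e+6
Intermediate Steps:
((4558 + 22451)*(-427 + 24093) - 1331)/(k(202) - 74) = ((4558 + 22451)*(-427 + 24093) - 1331)/(202 - 74) = (27009*23666 - 1331)/128 = (639194994 - 1331)*(1/128) = 639193663*(1/128) = 639193663/128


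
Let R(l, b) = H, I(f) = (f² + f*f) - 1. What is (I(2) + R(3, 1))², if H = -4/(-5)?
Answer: 1521/25 ≈ 60.840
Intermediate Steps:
I(f) = -1 + 2*f² (I(f) = (f² + f²) - 1 = 2*f² - 1 = -1 + 2*f²)
H = ⅘ (H = -4*(-⅕) = ⅘ ≈ 0.80000)
R(l, b) = ⅘
(I(2) + R(3, 1))² = ((-1 + 2*2²) + ⅘)² = ((-1 + 2*4) + ⅘)² = ((-1 + 8) + ⅘)² = (7 + ⅘)² = (39/5)² = 1521/25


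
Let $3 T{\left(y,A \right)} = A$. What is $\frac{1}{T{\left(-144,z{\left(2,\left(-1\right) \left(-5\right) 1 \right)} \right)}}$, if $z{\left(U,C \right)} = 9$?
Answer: $\frac{1}{3} \approx 0.33333$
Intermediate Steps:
$T{\left(y,A \right)} = \frac{A}{3}$
$\frac{1}{T{\left(-144,z{\left(2,\left(-1\right) \left(-5\right) 1 \right)} \right)}} = \frac{1}{\frac{1}{3} \cdot 9} = \frac{1}{3}$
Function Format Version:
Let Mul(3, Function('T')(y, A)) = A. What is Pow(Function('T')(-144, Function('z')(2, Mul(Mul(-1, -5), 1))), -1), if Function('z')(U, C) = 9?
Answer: Rational(1, 3) ≈ 0.33333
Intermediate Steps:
Function('T')(y, A) = Mul(Rational(1, 3), A)
Pow(Function('T')(-144, Function('z')(2, Mul(Mul(-1, -5), 1))), -1) = Pow(Mul(Rational(1, 3), 9), -1) = Pow(3, -1) = Rational(1, 3)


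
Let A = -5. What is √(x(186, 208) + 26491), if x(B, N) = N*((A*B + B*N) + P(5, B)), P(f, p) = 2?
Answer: 9*√97291 ≈ 2807.2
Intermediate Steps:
x(B, N) = N*(2 - 5*B + B*N) (x(B, N) = N*((-5*B + B*N) + 2) = N*(2 - 5*B + B*N))
√(x(186, 208) + 26491) = √(208*(2 - 5*186 + 186*208) + 26491) = √(208*(2 - 930 + 38688) + 26491) = √(208*37760 + 26491) = √(7854080 + 26491) = √7880571 = 9*√97291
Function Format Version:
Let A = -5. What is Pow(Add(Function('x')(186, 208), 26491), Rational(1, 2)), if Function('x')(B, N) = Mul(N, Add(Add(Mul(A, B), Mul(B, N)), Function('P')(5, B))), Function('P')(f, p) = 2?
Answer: Mul(9, Pow(97291, Rational(1, 2))) ≈ 2807.2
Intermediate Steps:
Function('x')(B, N) = Mul(N, Add(2, Mul(-5, B), Mul(B, N))) (Function('x')(B, N) = Mul(N, Add(Add(Mul(-5, B), Mul(B, N)), 2)) = Mul(N, Add(2, Mul(-5, B), Mul(B, N))))
Pow(Add(Function('x')(186, 208), 26491), Rational(1, 2)) = Pow(Add(Mul(208, Add(2, Mul(-5, 186), Mul(186, 208))), 26491), Rational(1, 2)) = Pow(Add(Mul(208, Add(2, -930, 38688)), 26491), Rational(1, 2)) = Pow(Add(Mul(208, 37760), 26491), Rational(1, 2)) = Pow(Add(7854080, 26491), Rational(1, 2)) = Pow(7880571, Rational(1, 2)) = Mul(9, Pow(97291, Rational(1, 2)))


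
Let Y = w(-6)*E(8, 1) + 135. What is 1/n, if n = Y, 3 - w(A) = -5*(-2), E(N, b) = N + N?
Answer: 1/23 ≈ 0.043478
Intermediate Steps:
E(N, b) = 2*N
w(A) = -7 (w(A) = 3 - (-5)*(-2) = 3 - 1*10 = 3 - 10 = -7)
Y = 23 (Y = -14*8 + 135 = -7*16 + 135 = -112 + 135 = 23)
n = 23
1/n = 1/23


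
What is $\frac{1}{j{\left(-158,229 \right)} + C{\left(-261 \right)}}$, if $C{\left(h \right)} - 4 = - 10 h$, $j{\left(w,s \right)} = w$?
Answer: $\frac{1}{2456} \approx 0.00040717$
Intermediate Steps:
$C{\left(h \right)} = 4 - 10 h$
$\frac{1}{j{\left(-158,229 \right)} + C{\left(-261 \right)}} = \frac{1}{-158 + \left(4 - -2610\right)} = \frac{1}{-158 + \left(4 + 2610\right)} = \frac{1}{-158 + 2614} = \frac{1}{2456}$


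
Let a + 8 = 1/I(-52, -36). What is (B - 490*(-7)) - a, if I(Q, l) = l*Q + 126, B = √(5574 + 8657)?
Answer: 6869123/1998 + √14231 ≈ 3557.3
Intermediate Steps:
B = √14231 ≈ 119.29
I(Q, l) = 126 + Q*l (I(Q, l) = Q*l + 126 = 126 + Q*l)
a = -15983/1998 (a = -8 + 1/(126 - 52*(-36)) = -8 + 1/(126 + 1872) = -8 + 1/1998 = -15983/1998 ≈ -7.9995)
(B - 490*(-7)) - a = (√14231 - 490*(-7)) - 1*(-15983/1998) = (√14231 + 3430) + 15983/1998 = (3430 + √14231) + 15983/1998 = 6869123/1998 + √14231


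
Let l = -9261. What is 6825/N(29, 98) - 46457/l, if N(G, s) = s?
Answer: 1382839/18522 ≈ 74.659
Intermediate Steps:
6825/N(29, 98) - 46457/l = 6825/98 - 46457/(-9261) = 6825*(1/98) - 46457*(-1/9261) = 975/14 + 46457/9261 = 1382839/18522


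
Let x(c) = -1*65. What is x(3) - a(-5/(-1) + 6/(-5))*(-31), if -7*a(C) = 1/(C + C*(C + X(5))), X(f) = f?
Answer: -424380/6517 ≈ -65.119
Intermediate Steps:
x(c) = -65
a(C) = -1/(7*(C + C*(5 + C))) (a(C) = -1/(7*(C + C*(C + 5))) = -1/(7*(C + C*(5 + C))))
x(3) - a(-5/(-1) + 6/(-5))*(-31) = -65 - (-1/(7*(-5/(-1) + 6/(-5))*(6 + (-5/(-1) + 6/(-5)))))*(-31) = -65 - (-1/(7*(-5*(-1) + 6*(-⅕))*(6 + (-5*(-1) + 6*(-⅕)))))*(-31) = -65 - (-1/(7*(5 - 6/5)*(6 + (5 - 6/5))))*(-31) = -65 - (-1/(7*19/5*(6 + 19/5)))*(-31) = -65 - (-⅐*5/19/49/5)*(-31) = -65 - (-⅐*5/19*5/49)*(-31) = -65 - (-25)*(-31)/6517 = -65 - 1*775/6517 = -65 - 775/6517 = -424380/6517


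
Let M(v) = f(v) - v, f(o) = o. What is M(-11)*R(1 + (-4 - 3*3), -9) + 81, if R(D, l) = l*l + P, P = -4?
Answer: 81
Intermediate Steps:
R(D, l) = -4 + l**2 (R(D, l) = l*l - 4 = l**2 - 4 = -4 + l**2)
M(v) = 0 (M(v) = v - v = 0)
M(-11)*R(1 + (-4 - 3*3), -9) + 81 = 0*(-4 + (-9)**2) + 81 = 0*(-4 + 81) + 81 = 0*77 + 81 = 0 + 81 = 81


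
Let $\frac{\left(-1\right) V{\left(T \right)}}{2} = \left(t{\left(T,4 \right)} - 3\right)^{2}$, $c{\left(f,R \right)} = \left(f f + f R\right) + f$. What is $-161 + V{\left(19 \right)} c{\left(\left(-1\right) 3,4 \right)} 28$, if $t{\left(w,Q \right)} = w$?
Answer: $85855$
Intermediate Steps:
$c{\left(f,R \right)} = f + f^{2} + R f$ ($c{\left(f,R \right)} = \left(f^{2} + R f\right) + f = f + f^{2} + R f$)
$V{\left(T \right)} = - 2 \left(-3 + T\right)^{2}$ ($V{\left(T \right)} = - 2 \left(T - 3\right)^{2} = - 2 \left(-3 + T\right)^{2}$)
$-161 + V{\left(19 \right)} c{\left(\left(-1\right) 3,4 \right)} 28 = -161 + - 2 \left(-3 + 19\right)^{2} \left(-1\right) 3 \left(1 + 4 - 3\right) 28 = -161 + - 2 \cdot 16^{2} - 3 \left(1 + 4 - 3\right) 28 = -161 + \left(-2\right) 256 \left(-3\right) 2 \cdot 28 = -161 - 512 \left(\left(-6\right) 28\right) = -161 - -86016 = -161 + 86016 = 85855$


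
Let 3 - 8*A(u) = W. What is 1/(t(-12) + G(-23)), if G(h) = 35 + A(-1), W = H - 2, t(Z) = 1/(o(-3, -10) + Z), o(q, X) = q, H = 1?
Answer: 30/1063 ≈ 0.028222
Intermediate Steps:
t(Z) = 1/(-3 + Z)
W = -1 (W = 1 - 2 = -1)
A(u) = ½ (A(u) = 3/8 - ⅛*(-1) = 3/8 + ⅛ = ½)
G(h) = 71/2 (G(h) = 35 + ½ = 71/2)
1/(t(-12) + G(-23)) = 1/(1/(-3 - 12) + 71/2) = 1/(1/(-15) + 71/2) = 1/(-1/15 + 71/2) = 1/(1063/30) = 30/1063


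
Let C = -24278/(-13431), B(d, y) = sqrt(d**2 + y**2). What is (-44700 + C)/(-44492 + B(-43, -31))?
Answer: 13355195273812/13293568998237 + 300170711*sqrt(2810)/13293568998237 ≈ 1.0058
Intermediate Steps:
C = 24278/13431 (C = -24278*(-1/13431) = 24278/13431 ≈ 1.8076)
(-44700 + C)/(-44492 + B(-43, -31)) = (-44700 + 24278/13431)/(-44492 + sqrt((-43)**2 + (-31)**2)) = -600341422/(13431*(-44492 + sqrt(1849 + 961))) = -600341422/(13431*(-44492 + sqrt(2810)))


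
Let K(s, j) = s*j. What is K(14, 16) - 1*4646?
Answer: -4422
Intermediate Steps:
K(s, j) = j*s
K(14, 16) - 1*4646 = 16*14 - 1*4646 = 224 - 4646 = -4422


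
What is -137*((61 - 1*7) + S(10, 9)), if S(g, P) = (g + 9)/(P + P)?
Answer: -135767/18 ≈ -7542.6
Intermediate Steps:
S(g, P) = (9 + g)/(2*P) (S(g, P) = (9 + g)/((2*P)) = (9 + g)*(1/(2*P)) = (9 + g)/(2*P))
-137*((61 - 1*7) + S(10, 9)) = -137*((61 - 1*7) + (½)*(9 + 10)/9) = -137*((61 - 7) + (½)*(⅑)*19) = -137*(54 + 19/18) = -137*991/18 = -135767/18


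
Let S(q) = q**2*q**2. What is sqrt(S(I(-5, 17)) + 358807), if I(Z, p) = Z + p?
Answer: sqrt(379543) ≈ 616.07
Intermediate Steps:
S(q) = q**4
sqrt(S(I(-5, 17)) + 358807) = sqrt((-5 + 17)**4 + 358807) = sqrt(12**4 + 358807) = sqrt(20736 + 358807) = sqrt(379543)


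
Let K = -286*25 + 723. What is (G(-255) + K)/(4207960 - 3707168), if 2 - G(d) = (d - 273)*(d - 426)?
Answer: -365993/500792 ≈ -0.73083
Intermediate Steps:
K = -6427 (K = -7150 + 723 = -6427)
G(d) = 2 - (-426 + d)*(-273 + d) (G(d) = 2 - (d - 273)*(d - 426) = 2 - (-273 + d)*(-426 + d) = 2 - (-426 + d)*(-273 + d))
(G(-255) + K)/(4207960 - 3707168) = ((-116296 - 1*(-255)² + 699*(-255)) - 6427)/(4207960 - 3707168) = ((-116296 - 1*65025 - 178245) - 6427)/500792 = ((-116296 - 65025 - 178245) - 6427)*(1/500792) = (-359566 - 6427)*(1/500792) = -365993*1/500792 = -365993/500792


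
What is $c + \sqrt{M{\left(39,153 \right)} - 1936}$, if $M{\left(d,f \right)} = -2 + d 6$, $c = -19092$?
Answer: $-19092 + 2 i \sqrt{426} \approx -19092.0 + 41.28 i$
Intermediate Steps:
$M{\left(d,f \right)} = -2 + 6 d$
$c + \sqrt{M{\left(39,153 \right)} - 1936} = -19092 + \sqrt{\left(-2 + 6 \cdot 39\right) - 1936} = -19092 + \sqrt{\left(-2 + 234\right) - 1936} = -19092 + \sqrt{232 - 1936} = -19092 + \sqrt{-1704} = -19092 + 2 i \sqrt{426}$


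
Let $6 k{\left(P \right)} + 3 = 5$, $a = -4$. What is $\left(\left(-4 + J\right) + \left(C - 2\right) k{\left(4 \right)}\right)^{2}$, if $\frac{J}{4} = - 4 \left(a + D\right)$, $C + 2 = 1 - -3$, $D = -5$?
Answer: $19600$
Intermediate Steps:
$k{\left(P \right)} = \frac{1}{3}$ ($k{\left(P \right)} = - \frac{1}{2} + \frac{1}{6} \cdot 5 = - \frac{1}{2} + \frac{5}{6} = \frac{1}{3}$)
$C = 2$ ($C = -2 + \left(1 - -3\right) = -2 + \left(1 + 3\right) = -2 + 4 = 2$)
$J = 144$ ($J = 4 \left(- 4 \left(-4 - 5\right)\right) = 4 \left(\left(-4\right) \left(-9\right)\right) = 4 \cdot 36 = 144$)
$\left(\left(-4 + J\right) + \left(C - 2\right) k{\left(4 \right)}\right)^{2} = \left(\left(-4 + 144\right) + \left(2 - 2\right) \frac{1}{3}\right)^{2} = \left(140 + 0 \cdot \frac{1}{3}\right)^{2} = \left(140 + 0\right)^{2} = 140^{2} = 19600$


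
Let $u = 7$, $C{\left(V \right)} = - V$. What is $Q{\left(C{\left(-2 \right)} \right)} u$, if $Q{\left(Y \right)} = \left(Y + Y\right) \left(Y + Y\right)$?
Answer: $112$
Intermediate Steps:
$Q{\left(Y \right)} = 4 Y^{2}$ ($Q{\left(Y \right)} = 2 Y 2 Y = 4 Y^{2}$)
$Q{\left(C{\left(-2 \right)} \right)} u = 4 \left(\left(-1\right) \left(-2\right)\right)^{2} \cdot 7 = 4 \cdot 2^{2} \cdot 7 = 4 \cdot 4 \cdot 7 = 16 \cdot 7 = 112$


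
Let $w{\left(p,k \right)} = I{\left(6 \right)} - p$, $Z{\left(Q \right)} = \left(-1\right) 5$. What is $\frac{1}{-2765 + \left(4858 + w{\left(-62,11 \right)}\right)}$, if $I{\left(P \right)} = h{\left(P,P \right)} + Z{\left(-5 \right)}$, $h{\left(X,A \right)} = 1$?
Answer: $\frac{1}{2151} \approx 0.0004649$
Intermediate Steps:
$Z{\left(Q \right)} = -5$
$I{\left(P \right)} = -4$ ($I{\left(P \right)} = 1 - 5 = -4$)
$w{\left(p,k \right)} = -4 - p$
$\frac{1}{-2765 + \left(4858 + w{\left(-62,11 \right)}\right)} = \frac{1}{-2765 + \left(4858 - -58\right)} = \frac{1}{-2765 + \left(4858 + \left(-4 + 62\right)\right)} = \frac{1}{-2765 + \left(4858 + 58\right)} = \frac{1}{-2765 + 4916} = \frac{1}{2151}$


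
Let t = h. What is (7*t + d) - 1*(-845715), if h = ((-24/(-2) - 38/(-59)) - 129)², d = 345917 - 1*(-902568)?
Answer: 7619807775/3481 ≈ 2.1890e+6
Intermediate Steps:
d = 1248485 (d = 345917 + 902568 = 1248485)
h = 47128225/3481 (h = ((-24*(-½) - 38*(-1/59)) - 129)² = ((12 + 38/59) - 129)² = (746/59 - 129)² = (-6865/59)² = 47128225/3481 ≈ 13539.)
t = 47128225/3481 ≈ 13539.
(7*t + d) - 1*(-845715) = (7*(47128225/3481) + 1248485) - 1*(-845715) = (329897575/3481 + 1248485) + 845715 = 4675873860/3481 + 845715 = 7619807775/3481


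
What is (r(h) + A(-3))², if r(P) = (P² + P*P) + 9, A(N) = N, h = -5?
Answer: 3136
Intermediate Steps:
r(P) = 9 + 2*P² (r(P) = (P² + P²) + 9 = 2*P² + 9 = 9 + 2*P²)
(r(h) + A(-3))² = ((9 + 2*(-5)²) - 3)² = ((9 + 2*25) - 3)² = ((9 + 50) - 3)² = (59 - 3)² = 56² = 3136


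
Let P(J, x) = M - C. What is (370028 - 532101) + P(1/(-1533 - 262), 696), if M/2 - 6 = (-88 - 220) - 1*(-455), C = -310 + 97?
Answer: -161554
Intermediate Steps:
C = -213
M = 306 (M = 12 + 2*((-88 - 220) - 1*(-455)) = 12 + 2*(-308 + 455) = 12 + 2*147 = 12 + 294 = 306)
P(J, x) = 519 (P(J, x) = 306 - 1*(-213) = 306 + 213 = 519)
(370028 - 532101) + P(1/(-1533 - 262), 696) = (370028 - 532101) + 519 = -162073 + 519 = -161554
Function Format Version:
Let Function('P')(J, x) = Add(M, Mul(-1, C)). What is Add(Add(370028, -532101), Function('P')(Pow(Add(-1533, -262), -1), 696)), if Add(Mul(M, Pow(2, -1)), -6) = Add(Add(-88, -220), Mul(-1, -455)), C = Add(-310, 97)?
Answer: -161554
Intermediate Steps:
C = -213
M = 306 (M = Add(12, Mul(2, Add(Add(-88, -220), Mul(-1, -455)))) = Add(12, Mul(2, Add(-308, 455))) = Add(12, Mul(2, 147)) = Add(12, 294) = 306)
Function('P')(J, x) = 519 (Function('P')(J, x) = Add(306, Mul(-1, -213)) = Add(306, 213) = 519)
Add(Add(370028, -532101), Function('P')(Pow(Add(-1533, -262), -1), 696)) = Add(Add(370028, -532101), 519) = Add(-162073, 519) = -161554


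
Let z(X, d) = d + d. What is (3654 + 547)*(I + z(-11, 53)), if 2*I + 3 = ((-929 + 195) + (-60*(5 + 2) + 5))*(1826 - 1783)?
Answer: -103340399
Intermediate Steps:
I = -24705 (I = -3/2 + (((-929 + 195) + (-60*(5 + 2) + 5))*(1826 - 1783))/2 = -3/2 + ((-734 + (-60*7 + 5))*43)/2 = -3/2 + ((-734 + (-10*42 + 5))*43)/2 = -3/2 + ((-734 + (-420 + 5))*43)/2 = -3/2 + ((-734 - 415)*43)/2 = -3/2 + (-1149*43)/2 = -3/2 + (½)*(-49407) = -3/2 - 49407/2 = -24705)
z(X, d) = 2*d
(3654 + 547)*(I + z(-11, 53)) = (3654 + 547)*(-24705 + 2*53) = 4201*(-24705 + 106) = 4201*(-24599) = -103340399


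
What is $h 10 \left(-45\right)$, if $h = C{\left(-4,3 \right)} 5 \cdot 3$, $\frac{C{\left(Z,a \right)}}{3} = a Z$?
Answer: $243000$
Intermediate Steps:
$C{\left(Z,a \right)} = 3 Z a$ ($C{\left(Z,a \right)} = 3 a Z = 3 Z a$)
$h = -540$ ($h = 3 \left(-4\right) 3 \cdot 5 \cdot 3 = \left(-36\right) 5 \cdot 3 = \left(-180\right) 3 = -540$)
$h 10 \left(-45\right) = \left(-540\right) 10 \left(-45\right) = \left(-5400\right) \left(-45\right) = 243000$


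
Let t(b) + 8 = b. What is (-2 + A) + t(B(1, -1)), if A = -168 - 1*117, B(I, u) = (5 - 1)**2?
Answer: -279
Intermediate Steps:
B(I, u) = 16 (B(I, u) = 4**2 = 16)
A = -285 (A = -168 - 117 = -285)
t(b) = -8 + b
(-2 + A) + t(B(1, -1)) = (-2 - 285) + (-8 + 16) = -287 + 8 = -279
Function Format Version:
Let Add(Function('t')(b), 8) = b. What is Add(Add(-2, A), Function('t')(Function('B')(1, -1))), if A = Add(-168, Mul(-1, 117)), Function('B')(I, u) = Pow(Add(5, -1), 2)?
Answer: -279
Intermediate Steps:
Function('B')(I, u) = 16 (Function('B')(I, u) = Pow(4, 2) = 16)
A = -285 (A = Add(-168, -117) = -285)
Function('t')(b) = Add(-8, b)
Add(Add(-2, A), Function('t')(Function('B')(1, -1))) = Add(Add(-2, -285), Add(-8, 16)) = Add(-287, 8) = -279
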